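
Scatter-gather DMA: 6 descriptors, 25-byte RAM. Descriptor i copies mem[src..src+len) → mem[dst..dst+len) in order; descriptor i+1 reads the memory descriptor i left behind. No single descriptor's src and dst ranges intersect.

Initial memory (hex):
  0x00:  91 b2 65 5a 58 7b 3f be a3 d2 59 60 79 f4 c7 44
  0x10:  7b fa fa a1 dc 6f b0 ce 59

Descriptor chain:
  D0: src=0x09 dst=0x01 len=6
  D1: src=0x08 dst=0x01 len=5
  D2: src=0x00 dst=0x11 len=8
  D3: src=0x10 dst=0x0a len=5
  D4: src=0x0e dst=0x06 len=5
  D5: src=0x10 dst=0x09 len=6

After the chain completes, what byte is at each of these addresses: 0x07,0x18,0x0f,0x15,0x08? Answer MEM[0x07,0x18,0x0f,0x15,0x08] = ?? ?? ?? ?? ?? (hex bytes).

D0: mem[0x01..0x06] <- [d2 59 60 79 f4 c7]
D1: mem[0x01..0x05] <- [a3 d2 59 60 79]
D2: mem[0x11..0x18] <- [91 a3 d2 59 60 79 c7 be]
D3: mem[0x0a..0x0e] <- [7b 91 a3 d2 59]
D4: mem[0x06..0x0a] <- [59 44 7b 91 a3]
D5: mem[0x09..0x0e] <- [7b 91 a3 d2 59 60]
query mem[0x07]=0x44, mem[0x18]=0xbe, mem[0x0f]=0x44, mem[0x15]=0x60, mem[0x08]=0x7b

MEM[0x07,0x18,0x0f,0x15,0x08] = 44 be 44 60 7b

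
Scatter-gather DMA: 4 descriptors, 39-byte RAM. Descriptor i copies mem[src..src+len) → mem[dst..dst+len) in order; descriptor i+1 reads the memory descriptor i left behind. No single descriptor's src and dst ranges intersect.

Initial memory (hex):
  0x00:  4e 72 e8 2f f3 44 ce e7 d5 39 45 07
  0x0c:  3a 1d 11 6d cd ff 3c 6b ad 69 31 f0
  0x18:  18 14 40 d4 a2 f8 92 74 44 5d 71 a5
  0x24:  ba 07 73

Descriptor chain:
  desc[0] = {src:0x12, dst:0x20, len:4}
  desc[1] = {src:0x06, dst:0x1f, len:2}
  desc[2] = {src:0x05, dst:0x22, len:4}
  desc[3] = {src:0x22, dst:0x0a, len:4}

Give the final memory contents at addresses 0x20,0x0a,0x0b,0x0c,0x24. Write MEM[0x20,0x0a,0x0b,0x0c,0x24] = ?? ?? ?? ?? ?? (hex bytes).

MEM[0x20,0x0a,0x0b,0x0c,0x24] = e7 44 ce e7 e7

[0] 0x12->0x20 len=4 : 3c 6b ad 69
[1] 0x06->0x1f len=2 : ce e7
[2] 0x05->0x22 len=4 : 44 ce e7 d5
[3] 0x22->0x0a len=4 : 44 ce e7 d5
query mem[0x20]=0xe7, mem[0x0a]=0x44, mem[0x0b]=0xce, mem[0x0c]=0xe7, mem[0x24]=0xe7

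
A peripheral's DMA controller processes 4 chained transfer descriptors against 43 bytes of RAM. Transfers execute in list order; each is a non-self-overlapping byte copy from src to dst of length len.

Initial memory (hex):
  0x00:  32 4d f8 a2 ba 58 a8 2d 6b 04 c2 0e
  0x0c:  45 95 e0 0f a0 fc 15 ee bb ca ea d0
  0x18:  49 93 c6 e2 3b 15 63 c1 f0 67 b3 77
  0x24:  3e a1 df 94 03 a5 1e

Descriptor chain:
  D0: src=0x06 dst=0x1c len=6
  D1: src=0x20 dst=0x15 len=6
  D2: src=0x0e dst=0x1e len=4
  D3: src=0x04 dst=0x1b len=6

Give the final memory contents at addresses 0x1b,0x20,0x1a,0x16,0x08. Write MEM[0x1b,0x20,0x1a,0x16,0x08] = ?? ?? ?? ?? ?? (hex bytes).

[0] 0x06->0x1c len=6 : a8 2d 6b 04 c2 0e
[1] 0x20->0x15 len=6 : c2 0e b3 77 3e a1
[2] 0x0e->0x1e len=4 : e0 0f a0 fc
[3] 0x04->0x1b len=6 : ba 58 a8 2d 6b 04
query mem[0x1b]=0xba, mem[0x20]=0x04, mem[0x1a]=0xa1, mem[0x16]=0x0e, mem[0x08]=0x6b

MEM[0x1b,0x20,0x1a,0x16,0x08] = ba 04 a1 0e 6b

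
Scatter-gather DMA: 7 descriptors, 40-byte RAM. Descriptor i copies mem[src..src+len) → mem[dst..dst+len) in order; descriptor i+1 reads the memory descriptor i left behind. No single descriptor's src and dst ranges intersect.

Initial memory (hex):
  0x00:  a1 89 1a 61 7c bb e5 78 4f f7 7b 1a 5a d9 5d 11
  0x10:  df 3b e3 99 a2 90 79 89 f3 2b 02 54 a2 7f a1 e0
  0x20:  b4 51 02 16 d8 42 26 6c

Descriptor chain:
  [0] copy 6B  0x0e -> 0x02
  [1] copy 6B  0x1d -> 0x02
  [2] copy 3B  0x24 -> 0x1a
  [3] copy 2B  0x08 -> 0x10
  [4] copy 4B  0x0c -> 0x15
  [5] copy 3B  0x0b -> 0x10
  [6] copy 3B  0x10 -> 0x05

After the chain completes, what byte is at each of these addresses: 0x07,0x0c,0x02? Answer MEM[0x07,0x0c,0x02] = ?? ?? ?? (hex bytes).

MEM[0x07,0x0c,0x02] = d9 5a 7f

D0: mem[0x02..0x07] <- [5d 11 df 3b e3 99]
D1: mem[0x02..0x07] <- [7f a1 e0 b4 51 02]
D2: mem[0x1a..0x1c] <- [d8 42 26]
D3: mem[0x10..0x11] <- [4f f7]
D4: mem[0x15..0x18] <- [5a d9 5d 11]
D5: mem[0x10..0x12] <- [1a 5a d9]
D6: mem[0x05..0x07] <- [1a 5a d9]
query mem[0x07]=0xd9, mem[0x0c]=0x5a, mem[0x02]=0x7f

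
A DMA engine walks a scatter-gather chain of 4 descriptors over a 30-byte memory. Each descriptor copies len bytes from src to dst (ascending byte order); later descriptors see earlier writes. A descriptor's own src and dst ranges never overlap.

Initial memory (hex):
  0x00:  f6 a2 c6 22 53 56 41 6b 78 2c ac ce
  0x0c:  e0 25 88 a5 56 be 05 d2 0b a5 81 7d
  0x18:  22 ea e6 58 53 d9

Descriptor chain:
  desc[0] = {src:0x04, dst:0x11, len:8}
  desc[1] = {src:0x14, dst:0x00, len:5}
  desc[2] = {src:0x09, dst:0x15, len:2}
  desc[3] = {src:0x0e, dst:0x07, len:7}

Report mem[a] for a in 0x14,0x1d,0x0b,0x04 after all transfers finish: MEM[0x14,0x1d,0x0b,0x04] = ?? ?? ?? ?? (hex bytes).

  after D0: wrote 8B at 0x11 = 5356416b782cacce
  after D1: wrote 5B at 0x00 = 6b782cacce
  after D2: wrote 2B at 0x15 = 2cac
  after D3: wrote 7B at 0x07 = 88a5565356416b
query mem[0x14]=0x6b, mem[0x1d]=0xd9, mem[0x0b]=0x56, mem[0x04]=0xce

MEM[0x14,0x1d,0x0b,0x04] = 6b d9 56 ce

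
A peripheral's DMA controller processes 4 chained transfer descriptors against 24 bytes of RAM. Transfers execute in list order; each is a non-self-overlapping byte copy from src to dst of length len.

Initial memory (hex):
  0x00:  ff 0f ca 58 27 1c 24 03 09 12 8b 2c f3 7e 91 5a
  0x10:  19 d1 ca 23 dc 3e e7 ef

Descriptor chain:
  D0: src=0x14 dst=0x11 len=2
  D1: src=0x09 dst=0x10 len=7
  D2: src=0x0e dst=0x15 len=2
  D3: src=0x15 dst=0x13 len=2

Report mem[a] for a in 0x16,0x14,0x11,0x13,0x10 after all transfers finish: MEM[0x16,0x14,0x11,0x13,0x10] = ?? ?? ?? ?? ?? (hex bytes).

MEM[0x16,0x14,0x11,0x13,0x10] = 5a 5a 8b 91 12

[0] 0x14->0x11 len=2 : dc 3e
[1] 0x09->0x10 len=7 : 12 8b 2c f3 7e 91 5a
[2] 0x0e->0x15 len=2 : 91 5a
[3] 0x15->0x13 len=2 : 91 5a
query mem[0x16]=0x5a, mem[0x14]=0x5a, mem[0x11]=0x8b, mem[0x13]=0x91, mem[0x10]=0x12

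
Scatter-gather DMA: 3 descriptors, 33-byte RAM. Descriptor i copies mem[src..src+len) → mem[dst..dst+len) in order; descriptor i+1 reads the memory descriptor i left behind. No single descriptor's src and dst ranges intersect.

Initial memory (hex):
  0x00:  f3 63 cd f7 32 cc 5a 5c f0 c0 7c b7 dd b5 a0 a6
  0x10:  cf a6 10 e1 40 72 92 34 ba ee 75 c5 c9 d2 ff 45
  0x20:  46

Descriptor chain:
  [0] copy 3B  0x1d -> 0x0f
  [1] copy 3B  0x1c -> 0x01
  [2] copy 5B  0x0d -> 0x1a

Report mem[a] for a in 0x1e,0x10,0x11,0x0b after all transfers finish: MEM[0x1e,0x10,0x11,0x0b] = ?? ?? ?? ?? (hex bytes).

D0: mem[0x0f..0x11] <- [d2 ff 45]
D1: mem[0x01..0x03] <- [c9 d2 ff]
D2: mem[0x1a..0x1e] <- [b5 a0 d2 ff 45]
query mem[0x1e]=0x45, mem[0x10]=0xff, mem[0x11]=0x45, mem[0x0b]=0xb7

MEM[0x1e,0x10,0x11,0x0b] = 45 ff 45 b7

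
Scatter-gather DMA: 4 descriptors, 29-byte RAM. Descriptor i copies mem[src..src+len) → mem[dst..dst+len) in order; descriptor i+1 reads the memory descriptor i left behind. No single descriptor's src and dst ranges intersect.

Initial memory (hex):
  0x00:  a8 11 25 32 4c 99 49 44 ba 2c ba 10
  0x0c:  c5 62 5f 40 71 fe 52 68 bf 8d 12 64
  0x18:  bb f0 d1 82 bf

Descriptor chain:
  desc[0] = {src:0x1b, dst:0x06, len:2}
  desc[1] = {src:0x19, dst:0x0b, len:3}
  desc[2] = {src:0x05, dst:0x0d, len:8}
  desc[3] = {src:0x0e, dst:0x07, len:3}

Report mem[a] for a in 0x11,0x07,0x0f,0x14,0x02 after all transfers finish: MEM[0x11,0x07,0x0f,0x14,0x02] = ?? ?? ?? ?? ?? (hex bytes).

[0] 0x1b->0x06 len=2 : 82 bf
[1] 0x19->0x0b len=3 : f0 d1 82
[2] 0x05->0x0d len=8 : 99 82 bf ba 2c ba f0 d1
[3] 0x0e->0x07 len=3 : 82 bf ba
query mem[0x11]=0x2c, mem[0x07]=0x82, mem[0x0f]=0xbf, mem[0x14]=0xd1, mem[0x02]=0x25

MEM[0x11,0x07,0x0f,0x14,0x02] = 2c 82 bf d1 25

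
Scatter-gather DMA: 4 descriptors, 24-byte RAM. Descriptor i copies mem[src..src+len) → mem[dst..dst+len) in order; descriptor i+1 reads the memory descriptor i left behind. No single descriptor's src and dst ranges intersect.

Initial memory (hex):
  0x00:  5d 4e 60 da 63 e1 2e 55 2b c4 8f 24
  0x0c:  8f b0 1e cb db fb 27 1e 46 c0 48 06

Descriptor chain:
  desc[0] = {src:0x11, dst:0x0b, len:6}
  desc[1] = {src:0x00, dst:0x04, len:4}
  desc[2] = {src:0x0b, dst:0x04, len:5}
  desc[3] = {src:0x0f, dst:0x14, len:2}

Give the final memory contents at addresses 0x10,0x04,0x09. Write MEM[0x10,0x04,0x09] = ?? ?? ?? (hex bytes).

MEM[0x10,0x04,0x09] = 48 fb c4

D0: mem[0x0b..0x10] <- [fb 27 1e 46 c0 48]
D1: mem[0x04..0x07] <- [5d 4e 60 da]
D2: mem[0x04..0x08] <- [fb 27 1e 46 c0]
D3: mem[0x14..0x15] <- [c0 48]
query mem[0x10]=0x48, mem[0x04]=0xfb, mem[0x09]=0xc4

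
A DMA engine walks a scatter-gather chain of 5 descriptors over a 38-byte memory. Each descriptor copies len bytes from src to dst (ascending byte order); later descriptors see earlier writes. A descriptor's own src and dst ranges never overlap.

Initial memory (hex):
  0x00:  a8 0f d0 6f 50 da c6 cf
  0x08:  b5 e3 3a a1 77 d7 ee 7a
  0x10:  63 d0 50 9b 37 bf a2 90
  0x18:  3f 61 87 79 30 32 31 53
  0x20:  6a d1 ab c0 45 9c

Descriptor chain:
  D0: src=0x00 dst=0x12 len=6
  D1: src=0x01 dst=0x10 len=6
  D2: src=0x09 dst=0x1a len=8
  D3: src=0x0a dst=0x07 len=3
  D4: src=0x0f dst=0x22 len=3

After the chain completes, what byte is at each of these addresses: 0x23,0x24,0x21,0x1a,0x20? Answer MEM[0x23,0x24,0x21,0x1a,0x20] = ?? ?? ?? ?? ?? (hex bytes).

D0: mem[0x12..0x17] <- [a8 0f d0 6f 50 da]
D1: mem[0x10..0x15] <- [0f d0 6f 50 da c6]
D2: mem[0x1a..0x21] <- [e3 3a a1 77 d7 ee 7a 0f]
D3: mem[0x07..0x09] <- [3a a1 77]
D4: mem[0x22..0x24] <- [7a 0f d0]
query mem[0x23]=0x0f, mem[0x24]=0xd0, mem[0x21]=0x0f, mem[0x1a]=0xe3, mem[0x20]=0x7a

MEM[0x23,0x24,0x21,0x1a,0x20] = 0f d0 0f e3 7a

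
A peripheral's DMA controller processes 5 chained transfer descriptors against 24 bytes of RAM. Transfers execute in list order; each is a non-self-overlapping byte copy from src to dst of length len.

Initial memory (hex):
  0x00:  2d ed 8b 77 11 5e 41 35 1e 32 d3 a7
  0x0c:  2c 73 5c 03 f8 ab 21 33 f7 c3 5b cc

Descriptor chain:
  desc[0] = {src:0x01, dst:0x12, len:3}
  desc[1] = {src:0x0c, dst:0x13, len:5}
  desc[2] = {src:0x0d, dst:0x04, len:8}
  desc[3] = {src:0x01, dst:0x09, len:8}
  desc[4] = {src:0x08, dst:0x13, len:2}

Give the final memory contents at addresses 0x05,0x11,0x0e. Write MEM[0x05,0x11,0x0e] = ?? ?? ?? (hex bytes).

MEM[0x05,0x11,0x0e] = 5c ab 03

[0] 0x01->0x12 len=3 : ed 8b 77
[1] 0x0c->0x13 len=5 : 2c 73 5c 03 f8
[2] 0x0d->0x04 len=8 : 73 5c 03 f8 ab ed 2c 73
[3] 0x01->0x09 len=8 : ed 8b 77 73 5c 03 f8 ab
[4] 0x08->0x13 len=2 : ab ed
query mem[0x05]=0x5c, mem[0x11]=0xab, mem[0x0e]=0x03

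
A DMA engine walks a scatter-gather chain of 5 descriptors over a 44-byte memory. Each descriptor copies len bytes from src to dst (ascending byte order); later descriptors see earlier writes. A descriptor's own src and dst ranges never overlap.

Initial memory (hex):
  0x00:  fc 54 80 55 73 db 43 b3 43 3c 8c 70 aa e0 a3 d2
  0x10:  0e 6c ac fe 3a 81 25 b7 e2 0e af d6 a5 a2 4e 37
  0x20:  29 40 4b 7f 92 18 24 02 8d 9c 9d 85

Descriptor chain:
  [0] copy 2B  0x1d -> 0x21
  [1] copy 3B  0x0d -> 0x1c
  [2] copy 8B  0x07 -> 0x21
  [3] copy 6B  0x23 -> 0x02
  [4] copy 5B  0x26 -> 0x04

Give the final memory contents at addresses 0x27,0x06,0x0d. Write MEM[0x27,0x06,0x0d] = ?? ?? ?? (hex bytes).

[0] 0x1d->0x21 len=2 : a2 4e
[1] 0x0d->0x1c len=3 : e0 a3 d2
[2] 0x07->0x21 len=8 : b3 43 3c 8c 70 aa e0 a3
[3] 0x23->0x02 len=6 : 3c 8c 70 aa e0 a3
[4] 0x26->0x04 len=5 : aa e0 a3 9c 9d
query mem[0x27]=0xe0, mem[0x06]=0xa3, mem[0x0d]=0xe0

MEM[0x27,0x06,0x0d] = e0 a3 e0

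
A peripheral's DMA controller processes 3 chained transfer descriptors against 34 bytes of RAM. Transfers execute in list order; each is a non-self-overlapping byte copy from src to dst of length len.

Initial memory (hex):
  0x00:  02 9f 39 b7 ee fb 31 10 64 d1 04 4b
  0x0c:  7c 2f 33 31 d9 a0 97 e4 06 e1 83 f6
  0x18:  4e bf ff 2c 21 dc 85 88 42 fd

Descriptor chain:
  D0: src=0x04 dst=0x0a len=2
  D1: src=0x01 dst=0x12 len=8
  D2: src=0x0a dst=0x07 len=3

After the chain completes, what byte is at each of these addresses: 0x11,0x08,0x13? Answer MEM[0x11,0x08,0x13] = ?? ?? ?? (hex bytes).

MEM[0x11,0x08,0x13] = a0 fb 39

[0] 0x04->0x0a len=2 : ee fb
[1] 0x01->0x12 len=8 : 9f 39 b7 ee fb 31 10 64
[2] 0x0a->0x07 len=3 : ee fb 7c
query mem[0x11]=0xa0, mem[0x08]=0xfb, mem[0x13]=0x39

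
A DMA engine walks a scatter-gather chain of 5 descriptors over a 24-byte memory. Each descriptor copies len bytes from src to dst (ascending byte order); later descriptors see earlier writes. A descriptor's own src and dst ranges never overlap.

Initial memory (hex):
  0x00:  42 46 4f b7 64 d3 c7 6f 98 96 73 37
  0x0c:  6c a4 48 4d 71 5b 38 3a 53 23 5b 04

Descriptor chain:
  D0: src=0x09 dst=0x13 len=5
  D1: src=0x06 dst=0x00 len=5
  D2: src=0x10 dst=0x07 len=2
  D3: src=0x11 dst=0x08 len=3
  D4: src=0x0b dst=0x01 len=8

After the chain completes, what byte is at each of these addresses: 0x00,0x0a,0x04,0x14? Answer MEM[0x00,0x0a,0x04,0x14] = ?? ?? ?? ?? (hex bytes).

MEM[0x00,0x0a,0x04,0x14] = c7 96 48 73

D0: mem[0x13..0x17] <- [96 73 37 6c a4]
D1: mem[0x00..0x04] <- [c7 6f 98 96 73]
D2: mem[0x07..0x08] <- [71 5b]
D3: mem[0x08..0x0a] <- [5b 38 96]
D4: mem[0x01..0x08] <- [37 6c a4 48 4d 71 5b 38]
query mem[0x00]=0xc7, mem[0x0a]=0x96, mem[0x04]=0x48, mem[0x14]=0x73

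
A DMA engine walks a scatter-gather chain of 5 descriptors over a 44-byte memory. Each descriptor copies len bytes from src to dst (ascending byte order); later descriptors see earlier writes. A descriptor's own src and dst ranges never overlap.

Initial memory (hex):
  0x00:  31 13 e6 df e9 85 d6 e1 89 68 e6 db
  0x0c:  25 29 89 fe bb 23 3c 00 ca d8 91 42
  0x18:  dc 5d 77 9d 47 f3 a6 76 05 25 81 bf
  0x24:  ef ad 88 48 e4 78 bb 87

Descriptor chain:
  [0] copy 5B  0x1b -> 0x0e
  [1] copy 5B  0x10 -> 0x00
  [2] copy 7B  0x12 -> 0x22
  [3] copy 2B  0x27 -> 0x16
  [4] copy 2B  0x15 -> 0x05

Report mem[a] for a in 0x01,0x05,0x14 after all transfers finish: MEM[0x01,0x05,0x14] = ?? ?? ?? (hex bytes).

D0: mem[0x0e..0x12] <- [9d 47 f3 a6 76]
D1: mem[0x00..0x04] <- [f3 a6 76 00 ca]
D2: mem[0x22..0x28] <- [76 00 ca d8 91 42 dc]
D3: mem[0x16..0x17] <- [42 dc]
D4: mem[0x05..0x06] <- [d8 42]
query mem[0x01]=0xa6, mem[0x05]=0xd8, mem[0x14]=0xca

MEM[0x01,0x05,0x14] = a6 d8 ca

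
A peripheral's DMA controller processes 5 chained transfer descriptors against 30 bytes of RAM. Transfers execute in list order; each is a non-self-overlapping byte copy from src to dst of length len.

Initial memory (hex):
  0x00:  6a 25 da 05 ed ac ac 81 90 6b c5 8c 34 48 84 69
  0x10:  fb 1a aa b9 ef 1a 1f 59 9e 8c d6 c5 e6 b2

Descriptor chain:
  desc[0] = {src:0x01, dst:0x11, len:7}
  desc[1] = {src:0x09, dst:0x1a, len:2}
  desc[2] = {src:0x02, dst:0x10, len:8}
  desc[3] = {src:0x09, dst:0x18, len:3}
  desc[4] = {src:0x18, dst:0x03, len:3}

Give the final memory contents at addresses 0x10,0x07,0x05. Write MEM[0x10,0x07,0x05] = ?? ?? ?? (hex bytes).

MEM[0x10,0x07,0x05] = da 81 8c

[0] 0x01->0x11 len=7 : 25 da 05 ed ac ac 81
[1] 0x09->0x1a len=2 : 6b c5
[2] 0x02->0x10 len=8 : da 05 ed ac ac 81 90 6b
[3] 0x09->0x18 len=3 : 6b c5 8c
[4] 0x18->0x03 len=3 : 6b c5 8c
query mem[0x10]=0xda, mem[0x07]=0x81, mem[0x05]=0x8c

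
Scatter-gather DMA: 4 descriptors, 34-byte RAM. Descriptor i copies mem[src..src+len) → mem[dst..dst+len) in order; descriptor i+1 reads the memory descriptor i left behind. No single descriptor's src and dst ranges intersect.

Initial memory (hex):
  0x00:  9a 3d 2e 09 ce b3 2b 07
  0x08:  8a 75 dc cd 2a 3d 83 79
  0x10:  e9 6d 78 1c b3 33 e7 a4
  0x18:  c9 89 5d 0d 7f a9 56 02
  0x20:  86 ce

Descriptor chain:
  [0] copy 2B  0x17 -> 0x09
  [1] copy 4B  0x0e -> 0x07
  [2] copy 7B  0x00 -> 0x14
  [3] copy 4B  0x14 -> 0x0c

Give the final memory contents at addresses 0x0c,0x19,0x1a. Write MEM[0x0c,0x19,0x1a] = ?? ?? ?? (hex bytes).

MEM[0x0c,0x19,0x1a] = 9a b3 2b

D0: mem[0x09..0x0a] <- [a4 c9]
D1: mem[0x07..0x0a] <- [83 79 e9 6d]
D2: mem[0x14..0x1a] <- [9a 3d 2e 09 ce b3 2b]
D3: mem[0x0c..0x0f] <- [9a 3d 2e 09]
query mem[0x0c]=0x9a, mem[0x19]=0xb3, mem[0x1a]=0x2b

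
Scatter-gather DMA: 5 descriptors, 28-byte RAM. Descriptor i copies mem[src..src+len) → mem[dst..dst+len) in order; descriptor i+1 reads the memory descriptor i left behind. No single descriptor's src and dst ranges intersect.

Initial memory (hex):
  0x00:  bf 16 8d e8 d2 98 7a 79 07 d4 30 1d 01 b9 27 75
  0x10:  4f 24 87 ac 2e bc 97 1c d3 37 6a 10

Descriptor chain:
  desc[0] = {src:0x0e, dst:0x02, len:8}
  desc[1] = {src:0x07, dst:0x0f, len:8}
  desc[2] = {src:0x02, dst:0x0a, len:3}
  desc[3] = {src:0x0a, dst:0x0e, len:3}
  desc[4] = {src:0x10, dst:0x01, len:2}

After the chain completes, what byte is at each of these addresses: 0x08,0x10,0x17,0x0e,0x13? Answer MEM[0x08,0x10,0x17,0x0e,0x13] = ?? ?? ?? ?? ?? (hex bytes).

D0: mem[0x02..0x09] <- [27 75 4f 24 87 ac 2e bc]
D1: mem[0x0f..0x16] <- [ac 2e bc 30 1d 01 b9 27]
D2: mem[0x0a..0x0c] <- [27 75 4f]
D3: mem[0x0e..0x10] <- [27 75 4f]
D4: mem[0x01..0x02] <- [4f bc]
query mem[0x08]=0x2e, mem[0x10]=0x4f, mem[0x17]=0x1c, mem[0x0e]=0x27, mem[0x13]=0x1d

MEM[0x08,0x10,0x17,0x0e,0x13] = 2e 4f 1c 27 1d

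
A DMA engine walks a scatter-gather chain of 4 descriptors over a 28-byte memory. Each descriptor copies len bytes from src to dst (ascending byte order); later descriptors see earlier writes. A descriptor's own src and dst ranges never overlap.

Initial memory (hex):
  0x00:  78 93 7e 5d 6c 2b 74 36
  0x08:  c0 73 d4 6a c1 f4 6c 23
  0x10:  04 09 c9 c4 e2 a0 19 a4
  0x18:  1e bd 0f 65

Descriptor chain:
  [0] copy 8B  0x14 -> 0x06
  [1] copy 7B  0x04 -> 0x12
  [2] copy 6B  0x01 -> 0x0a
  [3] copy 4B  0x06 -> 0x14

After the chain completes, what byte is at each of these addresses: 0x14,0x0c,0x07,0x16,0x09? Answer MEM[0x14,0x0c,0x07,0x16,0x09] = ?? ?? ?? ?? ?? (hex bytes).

#0 dst[0x06+8] := {0xe2,0xa0,0x19,0xa4,0x1e,0xbd,0x0f,0x65}
#1 dst[0x12+7] := {0x6c,0x2b,0xe2,0xa0,0x19,0xa4,0x1e}
#2 dst[0x0a+6] := {0x93,0x7e,0x5d,0x6c,0x2b,0xe2}
#3 dst[0x14+4] := {0xe2,0xa0,0x19,0xa4}
query mem[0x14]=0xe2, mem[0x0c]=0x5d, mem[0x07]=0xa0, mem[0x16]=0x19, mem[0x09]=0xa4

MEM[0x14,0x0c,0x07,0x16,0x09] = e2 5d a0 19 a4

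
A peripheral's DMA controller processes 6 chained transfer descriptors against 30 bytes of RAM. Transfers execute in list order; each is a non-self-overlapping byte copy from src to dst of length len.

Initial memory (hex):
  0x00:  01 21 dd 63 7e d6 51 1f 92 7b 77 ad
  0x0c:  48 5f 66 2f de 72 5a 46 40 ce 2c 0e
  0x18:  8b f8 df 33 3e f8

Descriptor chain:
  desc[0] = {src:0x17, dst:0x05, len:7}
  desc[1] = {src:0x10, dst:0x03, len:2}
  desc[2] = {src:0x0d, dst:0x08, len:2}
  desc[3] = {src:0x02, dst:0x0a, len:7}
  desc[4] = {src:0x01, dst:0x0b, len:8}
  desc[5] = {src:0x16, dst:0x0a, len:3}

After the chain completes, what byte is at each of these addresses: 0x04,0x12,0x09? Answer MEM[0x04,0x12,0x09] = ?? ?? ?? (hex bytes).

#0 dst[0x05+7] := {0x0e,0x8b,0xf8,0xdf,0x33,0x3e,0xf8}
#1 dst[0x03+2] := {0xde,0x72}
#2 dst[0x08+2] := {0x5f,0x66}
#3 dst[0x0a+7] := {0xdd,0xde,0x72,0x0e,0x8b,0xf8,0x5f}
#4 dst[0x0b+8] := {0x21,0xdd,0xde,0x72,0x0e,0x8b,0xf8,0x5f}
#5 dst[0x0a+3] := {0x2c,0x0e,0x8b}
query mem[0x04]=0x72, mem[0x12]=0x5f, mem[0x09]=0x66

MEM[0x04,0x12,0x09] = 72 5f 66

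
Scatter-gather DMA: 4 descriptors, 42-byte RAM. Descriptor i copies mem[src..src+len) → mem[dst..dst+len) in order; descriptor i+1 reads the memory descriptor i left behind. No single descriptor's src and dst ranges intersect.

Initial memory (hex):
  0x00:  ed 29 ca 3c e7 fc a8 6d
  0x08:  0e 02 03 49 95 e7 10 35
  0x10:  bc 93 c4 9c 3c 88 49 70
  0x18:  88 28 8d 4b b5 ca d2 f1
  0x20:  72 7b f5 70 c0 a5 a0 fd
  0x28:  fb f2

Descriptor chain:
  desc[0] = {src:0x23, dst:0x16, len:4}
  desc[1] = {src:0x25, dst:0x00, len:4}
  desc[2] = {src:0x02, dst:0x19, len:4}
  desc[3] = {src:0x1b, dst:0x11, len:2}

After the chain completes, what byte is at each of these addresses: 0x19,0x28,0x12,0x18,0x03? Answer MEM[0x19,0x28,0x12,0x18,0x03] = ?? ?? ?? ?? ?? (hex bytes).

  after D0: wrote 4B at 0x16 = 70c0a5a0
  after D1: wrote 4B at 0x00 = a5a0fdfb
  after D2: wrote 4B at 0x19 = fdfbe7fc
  after D3: wrote 2B at 0x11 = e7fc
query mem[0x19]=0xfd, mem[0x28]=0xfb, mem[0x12]=0xfc, mem[0x18]=0xa5, mem[0x03]=0xfb

MEM[0x19,0x28,0x12,0x18,0x03] = fd fb fc a5 fb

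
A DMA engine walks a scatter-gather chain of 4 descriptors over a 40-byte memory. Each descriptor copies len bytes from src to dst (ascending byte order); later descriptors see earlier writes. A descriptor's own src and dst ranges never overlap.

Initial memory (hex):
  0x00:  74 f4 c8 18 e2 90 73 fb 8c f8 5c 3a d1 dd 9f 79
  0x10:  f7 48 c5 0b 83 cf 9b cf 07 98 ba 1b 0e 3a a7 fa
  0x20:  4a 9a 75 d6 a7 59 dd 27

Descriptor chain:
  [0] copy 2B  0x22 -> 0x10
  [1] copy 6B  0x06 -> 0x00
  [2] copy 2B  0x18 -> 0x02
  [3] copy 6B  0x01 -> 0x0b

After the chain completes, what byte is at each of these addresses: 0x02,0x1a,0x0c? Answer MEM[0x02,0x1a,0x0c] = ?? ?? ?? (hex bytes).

MEM[0x02,0x1a,0x0c] = 07 ba 07

D0: mem[0x10..0x11] <- [75 d6]
D1: mem[0x00..0x05] <- [73 fb 8c f8 5c 3a]
D2: mem[0x02..0x03] <- [07 98]
D3: mem[0x0b..0x10] <- [fb 07 98 5c 3a 73]
query mem[0x02]=0x07, mem[0x1a]=0xba, mem[0x0c]=0x07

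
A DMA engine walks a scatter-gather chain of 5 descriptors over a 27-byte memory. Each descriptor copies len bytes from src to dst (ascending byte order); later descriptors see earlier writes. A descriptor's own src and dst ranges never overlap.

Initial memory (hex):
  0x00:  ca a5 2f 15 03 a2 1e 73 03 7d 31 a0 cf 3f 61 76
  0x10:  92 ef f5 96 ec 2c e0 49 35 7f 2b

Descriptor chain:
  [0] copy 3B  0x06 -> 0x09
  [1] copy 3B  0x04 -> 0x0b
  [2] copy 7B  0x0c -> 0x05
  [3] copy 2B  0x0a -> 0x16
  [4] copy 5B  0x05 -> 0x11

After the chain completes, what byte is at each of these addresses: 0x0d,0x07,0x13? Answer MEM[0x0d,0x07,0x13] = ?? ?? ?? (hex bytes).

MEM[0x0d,0x07,0x13] = 1e 61 61

D0: mem[0x09..0x0b] <- [1e 73 03]
D1: mem[0x0b..0x0d] <- [03 a2 1e]
D2: mem[0x05..0x0b] <- [a2 1e 61 76 92 ef f5]
D3: mem[0x16..0x17] <- [ef f5]
D4: mem[0x11..0x15] <- [a2 1e 61 76 92]
query mem[0x0d]=0x1e, mem[0x07]=0x61, mem[0x13]=0x61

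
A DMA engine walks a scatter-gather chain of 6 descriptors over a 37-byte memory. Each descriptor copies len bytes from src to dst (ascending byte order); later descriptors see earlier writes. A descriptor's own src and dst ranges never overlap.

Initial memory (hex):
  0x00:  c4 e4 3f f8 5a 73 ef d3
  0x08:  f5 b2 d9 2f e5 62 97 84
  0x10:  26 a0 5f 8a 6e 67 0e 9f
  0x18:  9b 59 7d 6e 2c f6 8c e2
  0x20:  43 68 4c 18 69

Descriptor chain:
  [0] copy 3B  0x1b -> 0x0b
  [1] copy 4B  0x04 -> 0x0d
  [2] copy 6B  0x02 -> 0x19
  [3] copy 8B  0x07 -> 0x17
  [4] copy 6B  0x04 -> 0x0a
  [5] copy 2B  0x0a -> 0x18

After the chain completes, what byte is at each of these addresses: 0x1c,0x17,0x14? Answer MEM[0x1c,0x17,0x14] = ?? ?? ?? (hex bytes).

  after D0: wrote 3B at 0x0b = 6e2cf6
  after D1: wrote 4B at 0x0d = 5a73efd3
  after D2: wrote 6B at 0x19 = 3ff85a73efd3
  after D3: wrote 8B at 0x17 = d3f5b2d96e2c5a73
  after D4: wrote 6B at 0x0a = 5a73efd3f5b2
  after D5: wrote 2B at 0x18 = 5a73
query mem[0x1c]=0x2c, mem[0x17]=0xd3, mem[0x14]=0x6e

MEM[0x1c,0x17,0x14] = 2c d3 6e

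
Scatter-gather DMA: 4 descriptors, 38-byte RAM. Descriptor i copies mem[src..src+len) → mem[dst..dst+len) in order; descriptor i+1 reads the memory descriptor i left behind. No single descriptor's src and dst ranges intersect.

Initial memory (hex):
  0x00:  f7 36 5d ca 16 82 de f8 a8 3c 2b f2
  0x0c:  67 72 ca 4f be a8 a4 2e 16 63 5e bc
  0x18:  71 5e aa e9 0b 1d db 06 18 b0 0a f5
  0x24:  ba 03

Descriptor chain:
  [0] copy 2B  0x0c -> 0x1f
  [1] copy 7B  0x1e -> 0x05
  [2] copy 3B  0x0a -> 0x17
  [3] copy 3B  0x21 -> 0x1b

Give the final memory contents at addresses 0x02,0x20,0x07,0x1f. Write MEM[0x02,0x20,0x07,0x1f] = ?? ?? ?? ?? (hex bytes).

D0: mem[0x1f..0x20] <- [67 72]
D1: mem[0x05..0x0b] <- [db 67 72 b0 0a f5 ba]
D2: mem[0x17..0x19] <- [f5 ba 67]
D3: mem[0x1b..0x1d] <- [b0 0a f5]
query mem[0x02]=0x5d, mem[0x20]=0x72, mem[0x07]=0x72, mem[0x1f]=0x67

MEM[0x02,0x20,0x07,0x1f] = 5d 72 72 67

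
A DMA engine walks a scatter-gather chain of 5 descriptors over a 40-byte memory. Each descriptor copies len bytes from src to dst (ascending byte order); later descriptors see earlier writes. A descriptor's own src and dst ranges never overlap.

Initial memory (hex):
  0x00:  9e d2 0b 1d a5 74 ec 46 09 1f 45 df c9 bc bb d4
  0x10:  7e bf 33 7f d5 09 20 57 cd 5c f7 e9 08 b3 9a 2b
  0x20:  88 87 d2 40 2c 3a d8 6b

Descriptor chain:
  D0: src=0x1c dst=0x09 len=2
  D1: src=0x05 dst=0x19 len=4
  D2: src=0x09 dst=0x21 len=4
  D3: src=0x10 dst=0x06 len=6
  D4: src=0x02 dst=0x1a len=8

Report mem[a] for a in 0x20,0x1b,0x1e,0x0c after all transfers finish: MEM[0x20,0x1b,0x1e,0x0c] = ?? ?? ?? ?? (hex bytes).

#0 dst[0x09+2] := {0x08,0xb3}
#1 dst[0x19+4] := {0x74,0xec,0x46,0x09}
#2 dst[0x21+4] := {0x08,0xb3,0xdf,0xc9}
#3 dst[0x06+6] := {0x7e,0xbf,0x33,0x7f,0xd5,0x09}
#4 dst[0x1a+8] := {0x0b,0x1d,0xa5,0x74,0x7e,0xbf,0x33,0x7f}
query mem[0x20]=0x33, mem[0x1b]=0x1d, mem[0x1e]=0x7e, mem[0x0c]=0xc9

MEM[0x20,0x1b,0x1e,0x0c] = 33 1d 7e c9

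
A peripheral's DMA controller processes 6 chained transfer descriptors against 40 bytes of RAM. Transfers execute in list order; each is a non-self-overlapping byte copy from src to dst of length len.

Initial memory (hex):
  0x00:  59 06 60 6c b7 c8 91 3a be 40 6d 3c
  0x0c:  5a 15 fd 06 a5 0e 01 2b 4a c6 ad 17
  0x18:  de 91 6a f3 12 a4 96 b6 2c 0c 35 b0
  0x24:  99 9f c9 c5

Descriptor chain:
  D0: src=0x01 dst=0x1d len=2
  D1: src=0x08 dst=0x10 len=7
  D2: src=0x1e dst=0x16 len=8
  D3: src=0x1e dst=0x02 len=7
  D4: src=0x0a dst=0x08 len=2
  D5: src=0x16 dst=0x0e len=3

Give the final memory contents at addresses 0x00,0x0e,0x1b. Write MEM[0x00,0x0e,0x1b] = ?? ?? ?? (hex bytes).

#0 dst[0x1d+2] := {0x06,0x60}
#1 dst[0x10+7] := {0xbe,0x40,0x6d,0x3c,0x5a,0x15,0xfd}
#2 dst[0x16+8] := {0x60,0xb6,0x2c,0x0c,0x35,0xb0,0x99,0x9f}
#3 dst[0x02+7] := {0x60,0xb6,0x2c,0x0c,0x35,0xb0,0x99}
#4 dst[0x08+2] := {0x6d,0x3c}
#5 dst[0x0e+3] := {0x60,0xb6,0x2c}
query mem[0x00]=0x59, mem[0x0e]=0x60, mem[0x1b]=0xb0

MEM[0x00,0x0e,0x1b] = 59 60 b0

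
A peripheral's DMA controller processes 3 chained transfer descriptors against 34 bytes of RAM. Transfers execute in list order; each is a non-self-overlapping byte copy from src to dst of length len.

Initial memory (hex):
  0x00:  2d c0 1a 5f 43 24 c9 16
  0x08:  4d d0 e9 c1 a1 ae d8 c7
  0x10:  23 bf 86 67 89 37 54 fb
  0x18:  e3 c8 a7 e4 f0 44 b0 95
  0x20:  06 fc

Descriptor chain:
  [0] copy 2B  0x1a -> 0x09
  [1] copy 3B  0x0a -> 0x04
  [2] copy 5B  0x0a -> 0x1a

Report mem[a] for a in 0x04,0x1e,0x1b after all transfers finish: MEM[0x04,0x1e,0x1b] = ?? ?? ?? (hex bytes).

MEM[0x04,0x1e,0x1b] = e4 d8 c1

#0 dst[0x09+2] := {0xa7,0xe4}
#1 dst[0x04+3] := {0xe4,0xc1,0xa1}
#2 dst[0x1a+5] := {0xe4,0xc1,0xa1,0xae,0xd8}
query mem[0x04]=0xe4, mem[0x1e]=0xd8, mem[0x1b]=0xc1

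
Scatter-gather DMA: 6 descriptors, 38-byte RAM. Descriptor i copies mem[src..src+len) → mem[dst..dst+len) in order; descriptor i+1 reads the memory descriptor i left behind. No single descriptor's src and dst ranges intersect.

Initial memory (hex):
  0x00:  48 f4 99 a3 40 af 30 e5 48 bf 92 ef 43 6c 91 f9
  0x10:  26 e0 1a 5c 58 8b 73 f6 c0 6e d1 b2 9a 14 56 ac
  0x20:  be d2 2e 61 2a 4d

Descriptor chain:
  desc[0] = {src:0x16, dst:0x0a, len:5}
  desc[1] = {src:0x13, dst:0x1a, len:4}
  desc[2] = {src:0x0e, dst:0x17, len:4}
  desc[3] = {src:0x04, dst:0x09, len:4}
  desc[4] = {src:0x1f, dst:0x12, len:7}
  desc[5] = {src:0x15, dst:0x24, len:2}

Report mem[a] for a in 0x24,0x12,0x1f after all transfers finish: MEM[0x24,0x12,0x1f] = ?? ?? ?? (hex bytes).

  after D0: wrote 5B at 0x0a = 73f6c06ed1
  after D1: wrote 4B at 0x1a = 5c588b73
  after D2: wrote 4B at 0x17 = d1f926e0
  after D3: wrote 4B at 0x09 = 40af30e5
  after D4: wrote 7B at 0x12 = acbed22e612a4d
  after D5: wrote 2B at 0x24 = 2e61
query mem[0x24]=0x2e, mem[0x12]=0xac, mem[0x1f]=0xac

MEM[0x24,0x12,0x1f] = 2e ac ac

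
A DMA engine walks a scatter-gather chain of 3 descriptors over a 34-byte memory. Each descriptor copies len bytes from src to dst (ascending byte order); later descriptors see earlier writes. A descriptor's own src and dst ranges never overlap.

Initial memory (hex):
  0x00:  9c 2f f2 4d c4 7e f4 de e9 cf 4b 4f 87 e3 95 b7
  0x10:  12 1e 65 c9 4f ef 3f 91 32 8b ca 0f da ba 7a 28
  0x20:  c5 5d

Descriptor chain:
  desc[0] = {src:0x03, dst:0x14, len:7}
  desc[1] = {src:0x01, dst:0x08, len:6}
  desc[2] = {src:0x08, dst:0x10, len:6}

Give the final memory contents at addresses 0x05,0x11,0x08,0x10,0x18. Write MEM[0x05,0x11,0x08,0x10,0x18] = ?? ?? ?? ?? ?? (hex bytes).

MEM[0x05,0x11,0x08,0x10,0x18] = 7e f2 2f 2f de

#0 dst[0x14+7] := {0x4d,0xc4,0x7e,0xf4,0xde,0xe9,0xcf}
#1 dst[0x08+6] := {0x2f,0xf2,0x4d,0xc4,0x7e,0xf4}
#2 dst[0x10+6] := {0x2f,0xf2,0x4d,0xc4,0x7e,0xf4}
query mem[0x05]=0x7e, mem[0x11]=0xf2, mem[0x08]=0x2f, mem[0x10]=0x2f, mem[0x18]=0xde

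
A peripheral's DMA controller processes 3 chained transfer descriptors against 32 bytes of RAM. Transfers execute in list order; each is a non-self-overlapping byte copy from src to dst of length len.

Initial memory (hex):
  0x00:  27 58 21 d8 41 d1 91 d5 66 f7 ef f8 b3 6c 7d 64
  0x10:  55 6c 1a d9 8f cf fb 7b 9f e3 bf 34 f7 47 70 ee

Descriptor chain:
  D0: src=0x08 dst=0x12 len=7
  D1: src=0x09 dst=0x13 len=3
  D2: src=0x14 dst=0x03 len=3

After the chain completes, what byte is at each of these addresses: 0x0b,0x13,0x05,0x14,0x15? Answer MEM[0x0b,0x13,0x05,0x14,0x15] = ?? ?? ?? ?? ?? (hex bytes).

  after D0: wrote 7B at 0x12 = 66f7eff8b36c7d
  after D1: wrote 3B at 0x13 = f7eff8
  after D2: wrote 3B at 0x03 = eff8b3
query mem[0x0b]=0xf8, mem[0x13]=0xf7, mem[0x05]=0xb3, mem[0x14]=0xef, mem[0x15]=0xf8

MEM[0x0b,0x13,0x05,0x14,0x15] = f8 f7 b3 ef f8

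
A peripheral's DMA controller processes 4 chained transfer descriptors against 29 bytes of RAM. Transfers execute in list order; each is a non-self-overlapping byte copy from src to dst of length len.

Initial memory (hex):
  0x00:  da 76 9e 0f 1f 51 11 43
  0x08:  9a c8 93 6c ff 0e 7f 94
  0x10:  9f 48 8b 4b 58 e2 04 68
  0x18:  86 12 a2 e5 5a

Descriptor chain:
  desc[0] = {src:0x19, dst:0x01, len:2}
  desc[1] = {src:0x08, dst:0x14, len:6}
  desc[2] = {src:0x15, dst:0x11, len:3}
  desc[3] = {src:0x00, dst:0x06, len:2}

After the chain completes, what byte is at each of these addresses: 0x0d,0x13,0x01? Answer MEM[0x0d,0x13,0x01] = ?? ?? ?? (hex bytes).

MEM[0x0d,0x13,0x01] = 0e 6c 12

[0] 0x19->0x01 len=2 : 12 a2
[1] 0x08->0x14 len=6 : 9a c8 93 6c ff 0e
[2] 0x15->0x11 len=3 : c8 93 6c
[3] 0x00->0x06 len=2 : da 12
query mem[0x0d]=0x0e, mem[0x13]=0x6c, mem[0x01]=0x12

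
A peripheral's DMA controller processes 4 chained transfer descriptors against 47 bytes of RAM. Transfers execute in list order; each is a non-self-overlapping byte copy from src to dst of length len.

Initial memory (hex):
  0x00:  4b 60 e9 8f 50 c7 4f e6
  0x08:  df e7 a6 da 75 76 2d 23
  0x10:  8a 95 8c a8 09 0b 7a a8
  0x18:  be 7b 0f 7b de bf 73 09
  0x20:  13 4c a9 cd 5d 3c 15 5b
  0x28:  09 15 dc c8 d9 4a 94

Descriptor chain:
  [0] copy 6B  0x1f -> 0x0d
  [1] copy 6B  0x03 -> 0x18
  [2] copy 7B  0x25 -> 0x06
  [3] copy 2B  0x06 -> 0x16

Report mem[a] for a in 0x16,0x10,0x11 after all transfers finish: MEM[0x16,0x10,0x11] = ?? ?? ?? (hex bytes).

#0 dst[0x0d+6] := {0x09,0x13,0x4c,0xa9,0xcd,0x5d}
#1 dst[0x18+6] := {0x8f,0x50,0xc7,0x4f,0xe6,0xdf}
#2 dst[0x06+7] := {0x3c,0x15,0x5b,0x09,0x15,0xdc,0xc8}
#3 dst[0x16+2] := {0x3c,0x15}
query mem[0x16]=0x3c, mem[0x10]=0xa9, mem[0x11]=0xcd

MEM[0x16,0x10,0x11] = 3c a9 cd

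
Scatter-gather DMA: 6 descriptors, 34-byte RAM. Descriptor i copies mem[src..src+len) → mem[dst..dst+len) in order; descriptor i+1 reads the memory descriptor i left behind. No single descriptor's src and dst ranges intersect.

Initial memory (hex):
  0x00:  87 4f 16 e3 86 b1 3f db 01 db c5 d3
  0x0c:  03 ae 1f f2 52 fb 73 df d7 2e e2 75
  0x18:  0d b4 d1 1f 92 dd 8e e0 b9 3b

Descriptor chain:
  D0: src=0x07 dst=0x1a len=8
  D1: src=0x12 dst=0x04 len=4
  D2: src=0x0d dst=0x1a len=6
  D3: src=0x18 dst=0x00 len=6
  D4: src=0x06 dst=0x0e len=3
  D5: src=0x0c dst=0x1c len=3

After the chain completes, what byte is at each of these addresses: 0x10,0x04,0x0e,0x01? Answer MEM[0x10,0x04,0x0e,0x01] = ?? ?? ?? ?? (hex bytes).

MEM[0x10,0x04,0x0e,0x01] = 01 f2 d7 b4

#0 dst[0x1a+8] := {0xdb,0x01,0xdb,0xc5,0xd3,0x03,0xae,0x1f}
#1 dst[0x04+4] := {0x73,0xdf,0xd7,0x2e}
#2 dst[0x1a+6] := {0xae,0x1f,0xf2,0x52,0xfb,0x73}
#3 dst[0x00+6] := {0x0d,0xb4,0xae,0x1f,0xf2,0x52}
#4 dst[0x0e+3] := {0xd7,0x2e,0x01}
#5 dst[0x1c+3] := {0x03,0xae,0xd7}
query mem[0x10]=0x01, mem[0x04]=0xf2, mem[0x0e]=0xd7, mem[0x01]=0xb4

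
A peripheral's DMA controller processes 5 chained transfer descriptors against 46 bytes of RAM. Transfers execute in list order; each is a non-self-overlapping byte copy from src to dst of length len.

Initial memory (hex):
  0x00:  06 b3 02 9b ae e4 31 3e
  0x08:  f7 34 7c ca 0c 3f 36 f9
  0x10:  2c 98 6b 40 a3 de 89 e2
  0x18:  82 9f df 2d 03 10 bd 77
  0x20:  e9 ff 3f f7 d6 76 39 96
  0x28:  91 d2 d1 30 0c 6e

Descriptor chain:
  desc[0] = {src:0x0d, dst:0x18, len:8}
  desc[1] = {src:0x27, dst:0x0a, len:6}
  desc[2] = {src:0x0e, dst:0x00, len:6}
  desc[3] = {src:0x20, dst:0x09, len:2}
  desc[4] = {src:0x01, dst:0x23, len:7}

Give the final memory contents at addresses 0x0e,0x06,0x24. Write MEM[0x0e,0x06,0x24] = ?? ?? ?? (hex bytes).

[0] 0x0d->0x18 len=8 : 3f 36 f9 2c 98 6b 40 a3
[1] 0x27->0x0a len=6 : 96 91 d2 d1 30 0c
[2] 0x0e->0x00 len=6 : 30 0c 2c 98 6b 40
[3] 0x20->0x09 len=2 : e9 ff
[4] 0x01->0x23 len=7 : 0c 2c 98 6b 40 31 3e
query mem[0x0e]=0x30, mem[0x06]=0x31, mem[0x24]=0x2c

MEM[0x0e,0x06,0x24] = 30 31 2c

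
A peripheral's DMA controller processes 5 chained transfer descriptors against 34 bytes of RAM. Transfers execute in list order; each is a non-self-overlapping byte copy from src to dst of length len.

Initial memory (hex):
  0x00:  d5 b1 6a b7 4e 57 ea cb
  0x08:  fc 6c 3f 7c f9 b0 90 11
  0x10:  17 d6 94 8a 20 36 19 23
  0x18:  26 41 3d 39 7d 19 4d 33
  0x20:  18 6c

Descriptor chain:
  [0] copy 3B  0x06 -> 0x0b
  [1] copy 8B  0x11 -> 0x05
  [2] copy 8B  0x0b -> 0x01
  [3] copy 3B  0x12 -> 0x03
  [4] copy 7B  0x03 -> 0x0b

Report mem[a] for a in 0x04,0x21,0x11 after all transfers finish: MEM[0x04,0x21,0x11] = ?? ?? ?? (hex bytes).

#0 dst[0x0b+3] := {0xea,0xcb,0xfc}
#1 dst[0x05+8] := {0xd6,0x94,0x8a,0x20,0x36,0x19,0x23,0x26}
#2 dst[0x01+8] := {0x23,0x26,0xfc,0x90,0x11,0x17,0xd6,0x94}
#3 dst[0x03+3] := {0x94,0x8a,0x20}
#4 dst[0x0b+7] := {0x94,0x8a,0x20,0x17,0xd6,0x94,0x36}
query mem[0x04]=0x8a, mem[0x21]=0x6c, mem[0x11]=0x36

MEM[0x04,0x21,0x11] = 8a 6c 36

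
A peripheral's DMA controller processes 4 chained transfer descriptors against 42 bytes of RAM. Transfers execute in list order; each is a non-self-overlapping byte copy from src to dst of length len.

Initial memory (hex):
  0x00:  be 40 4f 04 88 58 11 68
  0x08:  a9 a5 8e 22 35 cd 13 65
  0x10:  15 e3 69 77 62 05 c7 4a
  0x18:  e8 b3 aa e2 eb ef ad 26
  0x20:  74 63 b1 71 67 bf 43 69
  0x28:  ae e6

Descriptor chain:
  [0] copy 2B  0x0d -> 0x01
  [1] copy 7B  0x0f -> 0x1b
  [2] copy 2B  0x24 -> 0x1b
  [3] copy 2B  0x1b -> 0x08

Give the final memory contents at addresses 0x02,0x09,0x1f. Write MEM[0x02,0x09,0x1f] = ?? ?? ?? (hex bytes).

[0] 0x0d->0x01 len=2 : cd 13
[1] 0x0f->0x1b len=7 : 65 15 e3 69 77 62 05
[2] 0x24->0x1b len=2 : 67 bf
[3] 0x1b->0x08 len=2 : 67 bf
query mem[0x02]=0x13, mem[0x09]=0xbf, mem[0x1f]=0x77

MEM[0x02,0x09,0x1f] = 13 bf 77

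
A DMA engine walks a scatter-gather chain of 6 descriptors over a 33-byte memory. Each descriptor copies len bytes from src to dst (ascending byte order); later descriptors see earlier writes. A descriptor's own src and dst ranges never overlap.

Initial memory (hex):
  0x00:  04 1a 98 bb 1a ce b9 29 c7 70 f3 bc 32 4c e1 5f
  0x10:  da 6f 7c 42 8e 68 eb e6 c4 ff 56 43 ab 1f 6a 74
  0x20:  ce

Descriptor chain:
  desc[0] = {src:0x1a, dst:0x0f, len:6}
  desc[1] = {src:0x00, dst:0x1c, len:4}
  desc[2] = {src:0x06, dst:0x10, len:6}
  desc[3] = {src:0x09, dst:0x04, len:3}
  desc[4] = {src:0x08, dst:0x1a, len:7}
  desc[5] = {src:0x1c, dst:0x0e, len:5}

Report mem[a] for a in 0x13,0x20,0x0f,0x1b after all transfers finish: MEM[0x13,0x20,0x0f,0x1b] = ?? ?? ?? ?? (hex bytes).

MEM[0x13,0x20,0x0f,0x1b] = 70 e1 bc 70

#0 dst[0x0f+6] := {0x56,0x43,0xab,0x1f,0x6a,0x74}
#1 dst[0x1c+4] := {0x04,0x1a,0x98,0xbb}
#2 dst[0x10+6] := {0xb9,0x29,0xc7,0x70,0xf3,0xbc}
#3 dst[0x04+3] := {0x70,0xf3,0xbc}
#4 dst[0x1a+7] := {0xc7,0x70,0xf3,0xbc,0x32,0x4c,0xe1}
#5 dst[0x0e+5] := {0xf3,0xbc,0x32,0x4c,0xe1}
query mem[0x13]=0x70, mem[0x20]=0xe1, mem[0x0f]=0xbc, mem[0x1b]=0x70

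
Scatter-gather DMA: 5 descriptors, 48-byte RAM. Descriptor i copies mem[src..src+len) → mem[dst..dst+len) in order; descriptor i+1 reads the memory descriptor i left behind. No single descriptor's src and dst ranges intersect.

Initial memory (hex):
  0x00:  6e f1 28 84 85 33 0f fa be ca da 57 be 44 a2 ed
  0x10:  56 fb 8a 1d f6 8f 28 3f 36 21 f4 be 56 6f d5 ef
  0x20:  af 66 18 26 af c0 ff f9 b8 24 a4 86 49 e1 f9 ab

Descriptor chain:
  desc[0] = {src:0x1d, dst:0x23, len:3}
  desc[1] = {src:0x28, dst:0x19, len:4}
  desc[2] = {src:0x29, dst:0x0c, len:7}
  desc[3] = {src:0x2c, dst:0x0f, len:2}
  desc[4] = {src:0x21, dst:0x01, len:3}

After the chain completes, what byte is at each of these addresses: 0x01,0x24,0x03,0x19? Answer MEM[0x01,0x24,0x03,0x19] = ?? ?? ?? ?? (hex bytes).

MEM[0x01,0x24,0x03,0x19] = 66 d5 6f b8

#0 dst[0x23+3] := {0x6f,0xd5,0xef}
#1 dst[0x19+4] := {0xb8,0x24,0xa4,0x86}
#2 dst[0x0c+7] := {0x24,0xa4,0x86,0x49,0xe1,0xf9,0xab}
#3 dst[0x0f+2] := {0x49,0xe1}
#4 dst[0x01+3] := {0x66,0x18,0x6f}
query mem[0x01]=0x66, mem[0x24]=0xd5, mem[0x03]=0x6f, mem[0x19]=0xb8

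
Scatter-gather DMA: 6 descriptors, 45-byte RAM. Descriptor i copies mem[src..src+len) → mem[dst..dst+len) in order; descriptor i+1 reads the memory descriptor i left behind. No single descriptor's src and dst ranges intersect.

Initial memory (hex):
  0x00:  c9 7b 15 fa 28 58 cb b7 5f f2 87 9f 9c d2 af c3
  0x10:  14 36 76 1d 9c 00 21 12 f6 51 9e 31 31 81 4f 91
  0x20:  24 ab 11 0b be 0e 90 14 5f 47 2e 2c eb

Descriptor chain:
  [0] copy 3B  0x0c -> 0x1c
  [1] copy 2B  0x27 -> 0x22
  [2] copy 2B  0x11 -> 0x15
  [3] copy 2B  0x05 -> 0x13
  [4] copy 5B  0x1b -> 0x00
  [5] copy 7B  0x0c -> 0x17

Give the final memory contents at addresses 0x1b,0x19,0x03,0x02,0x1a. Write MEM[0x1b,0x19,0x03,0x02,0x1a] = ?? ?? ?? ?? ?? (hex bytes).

MEM[0x1b,0x19,0x03,0x02,0x1a] = 14 af af d2 c3

#0 dst[0x1c+3] := {0x9c,0xd2,0xaf}
#1 dst[0x22+2] := {0x14,0x5f}
#2 dst[0x15+2] := {0x36,0x76}
#3 dst[0x13+2] := {0x58,0xcb}
#4 dst[0x00+5] := {0x31,0x9c,0xd2,0xaf,0x91}
#5 dst[0x17+7] := {0x9c,0xd2,0xaf,0xc3,0x14,0x36,0x76}
query mem[0x1b]=0x14, mem[0x19]=0xaf, mem[0x03]=0xaf, mem[0x02]=0xd2, mem[0x1a]=0xc3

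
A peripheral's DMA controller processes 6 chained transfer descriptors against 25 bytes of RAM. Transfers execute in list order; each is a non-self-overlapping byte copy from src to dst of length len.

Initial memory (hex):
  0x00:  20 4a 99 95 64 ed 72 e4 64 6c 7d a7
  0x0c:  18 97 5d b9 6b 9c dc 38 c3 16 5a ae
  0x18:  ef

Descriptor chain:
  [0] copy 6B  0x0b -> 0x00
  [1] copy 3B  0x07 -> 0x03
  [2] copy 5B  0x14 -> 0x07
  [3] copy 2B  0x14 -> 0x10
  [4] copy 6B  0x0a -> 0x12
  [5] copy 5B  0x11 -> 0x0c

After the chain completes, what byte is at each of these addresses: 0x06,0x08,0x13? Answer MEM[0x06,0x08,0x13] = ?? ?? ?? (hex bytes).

#0 dst[0x00+6] := {0xa7,0x18,0x97,0x5d,0xb9,0x6b}
#1 dst[0x03+3] := {0xe4,0x64,0x6c}
#2 dst[0x07+5] := {0xc3,0x16,0x5a,0xae,0xef}
#3 dst[0x10+2] := {0xc3,0x16}
#4 dst[0x12+6] := {0xae,0xef,0x18,0x97,0x5d,0xb9}
#5 dst[0x0c+5] := {0x16,0xae,0xef,0x18,0x97}
query mem[0x06]=0x72, mem[0x08]=0x16, mem[0x13]=0xef

MEM[0x06,0x08,0x13] = 72 16 ef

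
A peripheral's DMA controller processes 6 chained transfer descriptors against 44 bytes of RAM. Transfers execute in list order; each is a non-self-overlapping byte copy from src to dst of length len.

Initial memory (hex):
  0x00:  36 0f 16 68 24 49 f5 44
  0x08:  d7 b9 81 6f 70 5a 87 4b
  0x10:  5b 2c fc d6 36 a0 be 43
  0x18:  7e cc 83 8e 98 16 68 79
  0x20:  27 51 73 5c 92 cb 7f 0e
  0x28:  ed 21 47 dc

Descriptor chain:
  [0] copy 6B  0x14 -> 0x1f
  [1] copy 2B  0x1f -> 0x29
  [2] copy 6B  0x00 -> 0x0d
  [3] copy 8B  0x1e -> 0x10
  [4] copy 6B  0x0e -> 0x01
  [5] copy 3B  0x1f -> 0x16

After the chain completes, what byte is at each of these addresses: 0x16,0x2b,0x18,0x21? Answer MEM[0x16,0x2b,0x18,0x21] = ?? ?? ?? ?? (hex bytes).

MEM[0x16,0x2b,0x18,0x21] = 36 dc be be

D0: mem[0x1f..0x24] <- [36 a0 be 43 7e cc]
D1: mem[0x29..0x2a] <- [36 a0]
D2: mem[0x0d..0x12] <- [36 0f 16 68 24 49]
D3: mem[0x10..0x17] <- [68 36 a0 be 43 7e cc cb]
D4: mem[0x01..0x06] <- [0f 16 68 36 a0 be]
D5: mem[0x16..0x18] <- [36 a0 be]
query mem[0x16]=0x36, mem[0x2b]=0xdc, mem[0x18]=0xbe, mem[0x21]=0xbe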